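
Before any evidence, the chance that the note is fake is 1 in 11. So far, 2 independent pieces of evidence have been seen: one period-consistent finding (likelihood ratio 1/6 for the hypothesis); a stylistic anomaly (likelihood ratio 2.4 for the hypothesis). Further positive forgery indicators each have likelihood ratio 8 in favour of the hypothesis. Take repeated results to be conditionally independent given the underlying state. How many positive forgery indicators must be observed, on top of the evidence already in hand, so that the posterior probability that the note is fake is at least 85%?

3

Prior odds = (1/11)/(10/11) = 0.1.
Combined Bayes factor of the evidence already in hand = (1/6) × 2.4 = 0.4.
Odds after that evidence = 0.1 × 0.4 = 0.04.
Target odds = 0.85/0.15 = 17/3.
Need 8ⁿ ≥ 17/3 ÷ 0.04 = 425/3.
8² = 64 falls short of 425/3 but 8³ = 512 reaches it, so n = 3.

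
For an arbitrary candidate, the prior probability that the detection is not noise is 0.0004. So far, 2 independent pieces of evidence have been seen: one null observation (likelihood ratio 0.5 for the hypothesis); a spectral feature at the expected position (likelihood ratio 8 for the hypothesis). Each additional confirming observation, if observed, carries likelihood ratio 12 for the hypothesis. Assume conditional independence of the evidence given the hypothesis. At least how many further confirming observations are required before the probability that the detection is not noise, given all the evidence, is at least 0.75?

4

Prior odds = 0.0004/0.9996 = 1/2499.
Combined Bayes factor of the evidence already in hand = 0.5 × 8 = 4.
Odds after that evidence = (1/2499) × 4 = 4/2499.
Target odds = 0.75/0.25 = 3.
Need 12ⁿ ≥ 3 ÷ (4/2499) = 1874.25.
12³ = 1728 falls short of 1874.25 but 12⁴ = 20736 reaches it, so n = 4.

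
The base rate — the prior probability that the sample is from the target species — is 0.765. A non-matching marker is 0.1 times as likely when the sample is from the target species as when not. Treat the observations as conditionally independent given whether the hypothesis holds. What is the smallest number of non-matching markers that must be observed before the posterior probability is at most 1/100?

Prior odds = 0.765/0.235 = 153/47.
Likelihood ratio per non-matching marker = 0.1.
Target odds: 0.01 ÷ 0.99 = 1/99.
Need (153/47) × 0.1ⁿ ≤ 1/99, i.e. 0.1ⁿ ≤ 47/15147.
0.1² = 0.01 is still above 47/15147 but 0.1³ = 0.001 is at or below it, so n = 3.

3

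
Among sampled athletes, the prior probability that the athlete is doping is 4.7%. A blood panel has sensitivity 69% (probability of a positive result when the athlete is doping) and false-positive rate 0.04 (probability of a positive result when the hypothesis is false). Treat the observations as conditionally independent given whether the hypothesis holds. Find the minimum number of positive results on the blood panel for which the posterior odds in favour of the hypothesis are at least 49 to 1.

Prior odds = 0.047/0.953 = 47/953.
Likelihood ratio of a positive result = 0.69/0.04 = 17.25.
Target odds = 49.
Need (47/953) × 17.25ⁿ ≥ 49, i.e. 17.25ⁿ ≥ 46697/47.
17.25² = 297.5625 falls short of 46697/47 but 17.25³ = 5132.953125 reaches it, so n = 3.

3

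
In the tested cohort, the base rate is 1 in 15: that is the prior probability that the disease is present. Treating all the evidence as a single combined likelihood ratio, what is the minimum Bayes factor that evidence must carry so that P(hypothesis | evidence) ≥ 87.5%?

Prior odds = (1/15)/(14/15) = 1/14.
Target odds = 0.875/0.125 = 7.
Required Bayes factor = 7 ÷ (1/14) = 98.

98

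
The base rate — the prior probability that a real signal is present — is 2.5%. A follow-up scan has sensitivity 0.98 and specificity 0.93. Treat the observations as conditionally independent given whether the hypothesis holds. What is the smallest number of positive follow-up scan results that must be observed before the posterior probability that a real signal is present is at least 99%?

4

Prior odds: 0.025 ÷ 0.975 = 1/39.
False-positive rate = 1 − 0.93 = 0.07; likelihood ratio of a positive = 0.98/0.07 = 14.
Target posterior odds = 0.99/0.01 = 99.
Require 14ⁿ ≥ 99 ÷ (1/39) = 3861.
14³ = 2744 falls short of 3861 but 14⁴ = 38416 reaches it, so n = 4.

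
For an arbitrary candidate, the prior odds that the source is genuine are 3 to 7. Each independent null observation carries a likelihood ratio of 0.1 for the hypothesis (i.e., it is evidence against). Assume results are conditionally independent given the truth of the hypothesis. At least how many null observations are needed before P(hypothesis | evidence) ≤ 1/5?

1

Prior odds = 3/7.
Likelihood ratio per null observation = 0.1.
Target odds: 0.2 ÷ 0.8 = 0.25.
Need (3/7) × 0.1ⁿ ≤ 0.25, i.e. 0.1ⁿ ≤ 7/12.
0.1¹ = 0.1, which is already at or below the required 7/12; so n = 1.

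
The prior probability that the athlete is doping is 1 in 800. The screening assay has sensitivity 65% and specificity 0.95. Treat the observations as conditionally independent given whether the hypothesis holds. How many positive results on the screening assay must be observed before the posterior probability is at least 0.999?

Prior odds = 0.00125/0.99875 = 1/799.
False-positive rate = 1 − 0.95 = 0.05; likelihood ratio of a positive = 0.65/0.05 = 13.
Target odds: 0.999 ÷ 0.001 = 999.
Require 13ⁿ ≥ 999 ÷ (1/799) = 798201.
13⁵ = 371293 falls short of 798201 but 13⁶ = 4826809 reaches it, so n = 6.

6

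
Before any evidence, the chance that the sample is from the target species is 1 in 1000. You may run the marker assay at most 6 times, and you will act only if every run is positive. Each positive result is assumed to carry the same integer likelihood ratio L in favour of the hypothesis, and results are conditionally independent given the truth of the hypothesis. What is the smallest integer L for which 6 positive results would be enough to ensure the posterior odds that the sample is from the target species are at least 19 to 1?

Prior odds = 0.001/0.999 = 1/999.
Target odds = 19.
Need L⁶ ≥ 19 ÷ (1/999) = 18981.
5⁶ = 15625 < 18981 ≤ 46656 = 6⁶, so L = 6.

6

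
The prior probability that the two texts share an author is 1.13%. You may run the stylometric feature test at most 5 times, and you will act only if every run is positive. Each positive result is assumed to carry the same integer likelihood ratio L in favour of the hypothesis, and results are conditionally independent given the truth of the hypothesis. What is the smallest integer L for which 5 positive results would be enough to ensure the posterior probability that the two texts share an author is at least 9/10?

4

Prior odds = 0.0113/0.9887 = 113/9887.
Target odds = 0.9/0.1 = 9.
Need L⁵ ≥ 9 ÷ (113/9887) = 88983/113.
3⁵ = 243 < 88983/113 ≤ 1024 = 4⁵, so L = 4.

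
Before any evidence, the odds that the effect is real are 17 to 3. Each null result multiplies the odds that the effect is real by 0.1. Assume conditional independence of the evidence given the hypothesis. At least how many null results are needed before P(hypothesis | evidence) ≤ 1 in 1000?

Prior odds = 17/3.
Likelihood ratio per null result = 0.1.
Target odds: 0.001 ÷ 0.999 = 1/999.
Need (17/3) × 0.1ⁿ ≤ 1/999, i.e. 0.1ⁿ ≤ 1/5661.
0.1³ = 0.001 is still above 1/5661 but 0.1⁴ = 0.0001 is at or below it, so n = 4.

4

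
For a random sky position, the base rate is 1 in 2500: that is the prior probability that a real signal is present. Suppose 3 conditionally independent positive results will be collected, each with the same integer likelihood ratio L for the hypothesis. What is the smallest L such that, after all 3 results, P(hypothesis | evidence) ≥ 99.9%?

Prior odds = 0.0004/0.9996 = 1/2499.
Target odds = 0.999/0.001 = 999.
Need L³ ≥ 999 ÷ (1/2499) = 2496501.
135³ = 2460375 < 2496501 ≤ 2515456 = 136³, so L = 136.

136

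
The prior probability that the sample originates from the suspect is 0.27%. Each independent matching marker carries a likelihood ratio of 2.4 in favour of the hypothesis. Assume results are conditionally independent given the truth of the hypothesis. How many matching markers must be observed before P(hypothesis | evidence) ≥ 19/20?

11

Prior odds = 0.0027/0.9973 = 27/9973.
Likelihood ratio per matching marker = 2.4.
Target odds: 0.95 ÷ 0.05 = 19.
Require 2.4ⁿ ≥ 19 ÷ (27/9973) = 189487/27.
2.4¹⁰ ≈6340.34 falls short of 189487/27 but 2.4¹¹ ≈15216.8 reaches it, so n = 11.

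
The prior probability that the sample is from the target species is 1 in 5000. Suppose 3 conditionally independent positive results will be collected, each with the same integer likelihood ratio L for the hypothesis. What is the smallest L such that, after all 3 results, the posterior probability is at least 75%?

25

Prior odds = 0.0002/0.9998 = 1/4999.
Target odds = 0.75/0.25 = 3.
Need L³ ≥ 3 ÷ (1/4999) = 14997.
24³ = 13824 < 14997 ≤ 15625 = 25³, so L = 25.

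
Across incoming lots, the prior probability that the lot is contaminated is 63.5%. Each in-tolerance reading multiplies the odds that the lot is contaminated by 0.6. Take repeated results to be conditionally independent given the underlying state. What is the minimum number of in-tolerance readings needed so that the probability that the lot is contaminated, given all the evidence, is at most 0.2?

Prior odds: 0.635 ÷ 0.365 = 127/73.
Likelihood ratio per in-tolerance reading = 0.6.
Target posterior odds = 0.2/0.8 = 0.25.
Require 0.6ⁿ ≤ 0.25 ÷ (127/73) = 73/508.
0.6³ = 0.216 is still above 73/508 but 0.6⁴ = 0.1296 is at or below it, so n = 4.

4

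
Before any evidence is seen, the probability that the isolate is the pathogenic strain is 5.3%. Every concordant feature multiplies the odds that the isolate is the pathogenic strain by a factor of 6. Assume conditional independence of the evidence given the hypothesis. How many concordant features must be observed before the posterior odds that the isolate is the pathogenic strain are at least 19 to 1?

Prior odds: 0.053 ÷ 0.947 = 53/947.
Likelihood ratio per concordant feature = 6.
Target odds = 19.
Need (53/947) × 6ⁿ ≥ 19, i.e. 6ⁿ ≥ 17993/53.
6³ = 216 falls short of 17993/53 but 6⁴ = 1296 reaches it, so n = 4.

4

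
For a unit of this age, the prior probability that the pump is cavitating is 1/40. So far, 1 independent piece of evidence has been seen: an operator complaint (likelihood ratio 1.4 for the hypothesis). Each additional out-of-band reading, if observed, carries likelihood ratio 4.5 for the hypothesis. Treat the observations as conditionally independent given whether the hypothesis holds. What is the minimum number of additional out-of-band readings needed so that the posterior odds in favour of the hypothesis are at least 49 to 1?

Prior odds = 0.025/0.975 = 1/39.
Bayes factor of the evidence already in hand = 1.4.
Odds after that evidence = (1/39) × 1.4 = 7/195.
Target odds = 49.
Need 4.5ⁿ ≥ 49 ÷ (7/195) = 1365.
4.5⁴ = 410.0625 falls short of 1365 but 4.5⁵ = 1845.28125 reaches it, so n = 5.

5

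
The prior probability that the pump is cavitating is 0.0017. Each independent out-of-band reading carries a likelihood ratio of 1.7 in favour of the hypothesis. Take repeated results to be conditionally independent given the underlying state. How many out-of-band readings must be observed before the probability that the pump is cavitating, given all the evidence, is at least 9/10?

17

Prior odds: 0.0017 ÷ 0.9983 = 17/9983.
Likelihood ratio per out-of-band reading = 1.7.
Target odds: 0.9 ÷ 0.1 = 9.
Require 1.7ⁿ ≥ 9 ÷ (17/9983) = 89847/17.
1.7¹⁶ ≈4866.12 falls short of 89847/17 but 1.7¹⁷ ≈8272.4 reaches it, so n = 17.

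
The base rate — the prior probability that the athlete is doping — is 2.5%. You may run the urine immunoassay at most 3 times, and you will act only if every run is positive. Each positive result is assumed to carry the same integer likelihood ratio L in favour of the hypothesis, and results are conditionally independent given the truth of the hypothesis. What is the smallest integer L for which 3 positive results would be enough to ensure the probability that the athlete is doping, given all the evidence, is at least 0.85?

7

Prior odds = 0.025/0.975 = 1/39.
Target odds = 0.85/0.15 = 17/3.
Need L³ ≥ 17/3 ÷ (1/39) = 221.
6³ = 216 < 221 ≤ 343 = 7³, so L = 7.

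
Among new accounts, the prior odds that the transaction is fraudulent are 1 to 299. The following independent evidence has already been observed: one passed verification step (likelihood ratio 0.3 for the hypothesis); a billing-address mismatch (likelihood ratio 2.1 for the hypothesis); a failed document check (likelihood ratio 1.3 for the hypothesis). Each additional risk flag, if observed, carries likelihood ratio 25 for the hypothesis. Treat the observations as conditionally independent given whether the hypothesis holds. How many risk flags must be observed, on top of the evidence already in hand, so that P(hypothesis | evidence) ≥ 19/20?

Prior odds = 1/299.
Combined Bayes factor of the evidence already in hand = 0.3 × 2.1 × 1.3 = 0.819.
Odds after that evidence = (1/299) × 0.819 = 63/23000.
Target odds = 0.95/0.05 = 19.
Need 25ⁿ ≥ 19 ÷ (63/23000) = 437000/63.
25² = 625 falls short of 437000/63 but 25³ = 15625 reaches it, so n = 3.

3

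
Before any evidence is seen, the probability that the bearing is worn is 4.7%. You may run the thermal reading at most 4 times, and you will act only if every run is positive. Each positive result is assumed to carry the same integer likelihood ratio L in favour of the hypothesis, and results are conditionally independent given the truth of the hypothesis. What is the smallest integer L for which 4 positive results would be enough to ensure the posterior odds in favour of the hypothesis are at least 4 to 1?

Prior odds = 0.047/0.953 = 47/953.
Target odds = 4.
Need L⁴ ≥ 4 ÷ (47/953) = 3812/47.
3⁴ = 81 < 3812/47 ≤ 256 = 4⁴, so L = 4.

4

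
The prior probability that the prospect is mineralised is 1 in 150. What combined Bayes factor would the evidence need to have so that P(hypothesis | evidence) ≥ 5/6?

Prior odds = (1/150)/(149/150) = 1/149.
Target odds = (5/6)/(1/6) = 5.
Required Bayes factor = 5 ÷ (1/149) = 745.

745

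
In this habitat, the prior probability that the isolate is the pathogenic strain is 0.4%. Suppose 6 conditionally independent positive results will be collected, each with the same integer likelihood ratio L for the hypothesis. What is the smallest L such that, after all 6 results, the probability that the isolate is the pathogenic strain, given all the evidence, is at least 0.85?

4

Prior odds = 0.004/0.996 = 1/249.
Target odds = 0.85/0.15 = 17/3.
Need L⁶ ≥ 17/3 ÷ (1/249) = 1411.
3⁶ = 729 < 1411 ≤ 4096 = 4⁶, so L = 4.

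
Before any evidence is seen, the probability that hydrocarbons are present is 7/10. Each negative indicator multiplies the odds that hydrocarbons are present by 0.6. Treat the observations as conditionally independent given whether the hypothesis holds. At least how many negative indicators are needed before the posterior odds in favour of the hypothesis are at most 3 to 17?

6

Prior odds: 0.7 ÷ 0.3 = 7/3.
Likelihood ratio per negative indicator = 0.6.
Target odds = 3/17.
Require 0.6ⁿ ≤ 3/17 ÷ (7/3) = 9/119.
0.6⁵ = 0.07776 is still above 9/119 but 0.6⁶ = 729/15625 is at or below it, so n = 6.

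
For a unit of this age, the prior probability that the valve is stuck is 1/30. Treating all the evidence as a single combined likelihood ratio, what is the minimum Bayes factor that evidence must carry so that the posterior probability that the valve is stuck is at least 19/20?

551

Prior odds = (1/30)/(29/30) = 1/29.
Target odds = 0.95/0.05 = 19.
Required Bayes factor = 19 ÷ (1/29) = 551.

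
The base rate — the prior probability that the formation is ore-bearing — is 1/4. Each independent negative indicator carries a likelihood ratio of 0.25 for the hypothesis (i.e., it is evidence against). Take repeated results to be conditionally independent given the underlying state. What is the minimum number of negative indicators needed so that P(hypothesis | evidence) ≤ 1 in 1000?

Prior odds: 0.25 ÷ 0.75 = 1/3.
Likelihood ratio per negative indicator = 0.25.
Target odds: 0.001 ÷ 0.999 = 1/999.
Require 0.25ⁿ ≤ 1/999 ÷ (1/3) = 1/333.
0.25⁴ = 0.00390625 is still above 1/333 but 0.25⁵ = 1/1024 is at or below it, so n = 5.

5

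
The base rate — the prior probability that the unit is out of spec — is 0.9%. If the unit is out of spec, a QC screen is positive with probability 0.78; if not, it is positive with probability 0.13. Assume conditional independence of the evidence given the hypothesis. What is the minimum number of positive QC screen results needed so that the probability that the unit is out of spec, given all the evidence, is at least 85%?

Prior odds = 0.009/0.991 = 9/991.
Likelihood ratio of a positive = 0.78/0.13 = 6.
Target posterior odds = 0.85/0.15 = 17/3.
Need (9/991) × 6ⁿ ≥ 17/3, i.e. 6ⁿ ≥ 16847/27.
6³ = 216 falls short of 16847/27 but 6⁴ = 1296 reaches it, so n = 4.

4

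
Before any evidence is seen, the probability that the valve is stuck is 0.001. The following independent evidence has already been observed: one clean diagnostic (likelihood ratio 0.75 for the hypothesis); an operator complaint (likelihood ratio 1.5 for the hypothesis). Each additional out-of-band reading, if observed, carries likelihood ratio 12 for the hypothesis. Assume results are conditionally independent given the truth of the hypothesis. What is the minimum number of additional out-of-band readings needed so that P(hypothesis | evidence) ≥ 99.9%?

Prior odds = 0.001/0.999 = 1/999.
Combined Bayes factor of the evidence already in hand = 0.75 × 1.5 = 1.125.
Odds after that evidence = (1/999) × 1.125 = 1/888.
Target odds = 0.999/0.001 = 999.
Need 12ⁿ ≥ 999 ÷ (1/888) = 887112.
12⁵ = 248832 falls short of 887112 but 12⁶ = 2985984 reaches it, so n = 6.

6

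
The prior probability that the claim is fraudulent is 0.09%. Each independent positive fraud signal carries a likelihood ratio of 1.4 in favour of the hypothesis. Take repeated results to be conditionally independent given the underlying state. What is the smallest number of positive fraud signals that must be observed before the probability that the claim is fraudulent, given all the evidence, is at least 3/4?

25

Prior odds = 0.0009/0.9991 = 9/9991.
Likelihood ratio per positive fraud signal = 1.4.
Target odds: 0.75 ÷ 0.25 = 3.
Need (9/9991) × 1.4ⁿ ≥ 3, i.e. 1.4ⁿ ≥ 9991/3.
1.4²⁴ ≈3214.2 falls short of 9991/3 but 1.4²⁵ ≈4499.88 reaches it, so n = 25.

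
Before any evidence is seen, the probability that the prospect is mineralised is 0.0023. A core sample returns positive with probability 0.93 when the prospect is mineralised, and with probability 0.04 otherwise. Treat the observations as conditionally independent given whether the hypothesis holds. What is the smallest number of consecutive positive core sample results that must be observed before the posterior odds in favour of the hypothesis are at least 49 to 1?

Prior odds = 0.0023/0.9977 = 23/9977.
Likelihood ratio of a positive result = 0.93/0.04 = 23.25.
Target odds = 49.
Need (23/9977) × 23.25ⁿ ≥ 49, i.e. 23.25ⁿ ≥ 488873/23.
23.25³ = 804357/64 falls short of 488873/23 but 23.25⁴ = 74805201/256 reaches it, so n = 4.

4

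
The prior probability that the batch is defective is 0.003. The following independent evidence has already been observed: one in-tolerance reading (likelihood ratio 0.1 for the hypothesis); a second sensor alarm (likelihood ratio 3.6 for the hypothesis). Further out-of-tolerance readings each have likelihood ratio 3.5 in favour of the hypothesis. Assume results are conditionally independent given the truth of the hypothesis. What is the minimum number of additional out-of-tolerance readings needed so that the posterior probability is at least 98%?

9

Prior odds = 0.003/0.997 = 3/997.
Combined Bayes factor of the evidence already in hand = 0.1 × 3.6 = 0.36.
Odds after that evidence = (3/997) × 0.36 = 27/24925.
Target odds = 0.98/0.02 = 49.
Need 3.5ⁿ ≥ 49 ÷ (27/24925) = 1221325/27.
3.5⁸ = 5764801/256 falls short of 1221325/27 but 3.5⁹ = 40353607/512 reaches it, so n = 9.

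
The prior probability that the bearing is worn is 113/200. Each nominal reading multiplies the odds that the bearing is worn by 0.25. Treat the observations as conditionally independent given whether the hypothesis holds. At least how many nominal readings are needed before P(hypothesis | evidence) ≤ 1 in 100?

4

Prior odds: 0.565 ÷ 0.435 = 113/87.
Likelihood ratio per nominal reading = 0.25.
Target odds: 0.01 ÷ 0.99 = 1/99.
Require 0.25ⁿ ≤ 1/99 ÷ (113/87) = 29/3729.
0.25³ = 0.015625 is still above 29/3729 but 0.25⁴ = 0.00390625 is at or below it, so n = 4.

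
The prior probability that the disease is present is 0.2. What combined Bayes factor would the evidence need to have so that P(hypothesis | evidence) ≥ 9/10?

Prior odds = 0.2/0.8 = 0.25.
Target odds = 0.9/0.1 = 9.
Required Bayes factor = 9 ÷ 0.25 = 36.

36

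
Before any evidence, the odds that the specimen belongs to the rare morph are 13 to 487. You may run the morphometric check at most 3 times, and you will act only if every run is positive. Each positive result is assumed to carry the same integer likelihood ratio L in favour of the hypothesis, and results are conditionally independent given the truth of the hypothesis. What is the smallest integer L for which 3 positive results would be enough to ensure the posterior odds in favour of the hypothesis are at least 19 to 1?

Prior odds = 13/487.
Target odds = 19.
Need L³ ≥ 19 ÷ (13/487) = 9253/13.
8³ = 512 < 9253/13 ≤ 729 = 9³, so L = 9.

9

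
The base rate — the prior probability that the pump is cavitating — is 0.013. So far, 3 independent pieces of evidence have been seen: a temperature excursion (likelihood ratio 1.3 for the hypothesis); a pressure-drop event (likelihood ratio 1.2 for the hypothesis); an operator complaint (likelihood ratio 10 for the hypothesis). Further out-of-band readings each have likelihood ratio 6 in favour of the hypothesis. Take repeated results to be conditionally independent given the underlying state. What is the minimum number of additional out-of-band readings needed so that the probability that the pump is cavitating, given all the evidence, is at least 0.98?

4

Prior odds = 0.013/0.987 = 13/987.
Combined Bayes factor of the evidence already in hand = 1.3 × 1.2 × 10 = 15.6.
Odds after that evidence = (13/987) × 15.6 = 338/1645.
Target odds = 0.98/0.02 = 49.
Need 6ⁿ ≥ 49 ÷ (338/1645) = 80605/338.
6³ = 216 falls short of 80605/338 but 6⁴ = 1296 reaches it, so n = 4.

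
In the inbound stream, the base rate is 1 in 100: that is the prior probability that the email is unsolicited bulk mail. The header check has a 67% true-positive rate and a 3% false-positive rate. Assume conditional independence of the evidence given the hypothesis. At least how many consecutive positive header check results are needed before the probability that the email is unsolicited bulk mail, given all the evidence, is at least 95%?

Prior odds = 0.01/0.99 = 1/99.
Likelihood ratio of a positive result = 0.67/0.03 = 67/3.
Target posterior odds = 0.95/0.05 = 19.
Require (67/3)ⁿ ≥ 19 ÷ (1/99) = 1881.
(67/3)² = 4489/9 falls short of 1881 but (67/3)³ = 300763/27 reaches it, so n = 3.

3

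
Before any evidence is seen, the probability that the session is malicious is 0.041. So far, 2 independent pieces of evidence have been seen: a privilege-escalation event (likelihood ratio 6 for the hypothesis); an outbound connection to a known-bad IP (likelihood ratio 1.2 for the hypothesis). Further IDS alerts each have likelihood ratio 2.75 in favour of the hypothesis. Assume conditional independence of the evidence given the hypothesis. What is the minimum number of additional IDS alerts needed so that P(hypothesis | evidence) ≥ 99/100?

Prior odds = 0.041/0.959 = 41/959.
Combined Bayes factor of the evidence already in hand = 6 × 1.2 = 7.2.
Odds after that evidence = (41/959) × 7.2 = 1476/4795.
Target odds = 0.99/0.01 = 99.
Need 2.75ⁿ ≥ 99 ÷ (1476/4795) = 52745/164.
2.75⁵ = 161051/1024 falls short of 52745/164 but 2.75⁶ = 1771561/4096 reaches it, so n = 6.

6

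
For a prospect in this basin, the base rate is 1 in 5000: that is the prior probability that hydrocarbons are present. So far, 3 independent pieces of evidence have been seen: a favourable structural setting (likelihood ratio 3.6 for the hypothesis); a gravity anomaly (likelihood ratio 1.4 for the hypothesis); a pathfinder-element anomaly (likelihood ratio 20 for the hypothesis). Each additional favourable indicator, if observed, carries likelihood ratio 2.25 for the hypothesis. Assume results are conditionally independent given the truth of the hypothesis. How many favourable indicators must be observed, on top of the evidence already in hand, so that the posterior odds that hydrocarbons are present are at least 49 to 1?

Prior odds = 0.0002/0.9998 = 1/4999.
Combined Bayes factor of the evidence already in hand = 3.6 × 1.4 × 20 = 100.8.
Odds after that evidence = (1/4999) × 100.8 = 504/24995.
Target odds = 49.
Need 2.25ⁿ ≥ 49 ÷ (504/24995) = 174965/72.
2.25⁹ = 387420489/262144 falls short of 174965/72 but 2.25¹⁰ ≈3325.26 reaches it, so n = 10.

10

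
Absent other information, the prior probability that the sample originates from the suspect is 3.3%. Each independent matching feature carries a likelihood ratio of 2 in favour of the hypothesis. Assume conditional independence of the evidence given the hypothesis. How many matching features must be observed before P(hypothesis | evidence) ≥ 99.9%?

Prior odds = 0.033/0.967 = 33/967.
Likelihood ratio per matching feature = 2.
Target odds: 0.999 ÷ 0.001 = 999.
Need (33/967) × 2ⁿ ≥ 999, i.e. 2ⁿ ≥ 322011/11.
2¹⁴ = 16384 falls short of 322011/11 but 2¹⁵ = 32768 reaches it, so n = 15.

15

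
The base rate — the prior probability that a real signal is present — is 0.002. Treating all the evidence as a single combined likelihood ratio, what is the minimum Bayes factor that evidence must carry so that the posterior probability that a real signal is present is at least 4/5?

Prior odds = 0.002/0.998 = 1/499.
Target odds = 0.8/0.2 = 4.
Required Bayes factor = 4 ÷ (1/499) = 1996.

1996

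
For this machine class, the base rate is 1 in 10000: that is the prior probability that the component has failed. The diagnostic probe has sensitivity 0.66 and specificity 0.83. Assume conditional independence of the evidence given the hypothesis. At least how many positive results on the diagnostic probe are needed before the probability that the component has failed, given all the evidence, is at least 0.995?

11

Prior odds: 0.0001 ÷ 0.9999 = 1/9999.
False-positive rate = 1 − 0.83 = 0.17; likelihood ratio of a positive = 0.66/0.17 = 66/17.
Target posterior odds = 0.995/0.005 = 199.
Require (66/17)ⁿ ≥ 199 ÷ (1/9999) = 1989801.
(66/17)¹⁰ ≈777947 falls short of 1989801 but (66/17)¹¹ ≈3.02027e+06 reaches it, so n = 11.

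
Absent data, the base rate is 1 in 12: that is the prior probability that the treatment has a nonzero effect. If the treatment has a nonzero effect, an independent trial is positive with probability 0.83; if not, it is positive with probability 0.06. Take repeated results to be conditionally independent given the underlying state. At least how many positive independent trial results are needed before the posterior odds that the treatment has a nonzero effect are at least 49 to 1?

3

Prior odds = (1/12)/(11/12) = 1/11.
Likelihood ratio of a positive = 0.83/0.06 = 83/6.
Target odds = 49.
Require (83/6)ⁿ ≥ 49 ÷ (1/11) = 539.
(83/6)² = 6889/36 falls short of 539 but (83/6)³ = 571787/216 reaches it, so n = 3.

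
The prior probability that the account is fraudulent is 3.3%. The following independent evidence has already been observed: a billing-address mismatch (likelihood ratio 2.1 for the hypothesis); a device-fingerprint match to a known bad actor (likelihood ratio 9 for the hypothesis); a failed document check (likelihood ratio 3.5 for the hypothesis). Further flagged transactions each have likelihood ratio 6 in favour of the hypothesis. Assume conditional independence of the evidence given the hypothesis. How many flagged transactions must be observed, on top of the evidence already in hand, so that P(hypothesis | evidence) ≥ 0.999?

4

Prior odds = 0.033/0.967 = 33/967.
Combined Bayes factor of the evidence already in hand = 2.1 × 9 × 3.5 = 66.15.
Odds after that evidence = (33/967) × 66.15 = 43659/19340.
Target odds = 0.999/0.001 = 999.
Need 6ⁿ ≥ 999 ÷ (43659/19340) = 715580/1617.
6³ = 216 falls short of 715580/1617 but 6⁴ = 1296 reaches it, so n = 4.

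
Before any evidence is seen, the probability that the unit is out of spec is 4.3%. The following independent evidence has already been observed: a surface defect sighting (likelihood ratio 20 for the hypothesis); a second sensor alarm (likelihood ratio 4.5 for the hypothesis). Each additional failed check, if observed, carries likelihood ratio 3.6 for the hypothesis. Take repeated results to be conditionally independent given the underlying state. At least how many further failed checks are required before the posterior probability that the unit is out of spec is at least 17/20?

1

Prior odds = 0.043/0.957 = 43/957.
Combined Bayes factor of the evidence already in hand = 20 × 4.5 = 90.
Odds after that evidence = (43/957) × 90 = 1290/319.
Target odds = 0.85/0.15 = 17/3.
Need 3.6ⁿ ≥ 17/3 ÷ (1290/319) = 5423/3870.
3.6¹ = 3.6, which meets the required 5423/3870; so n = 1.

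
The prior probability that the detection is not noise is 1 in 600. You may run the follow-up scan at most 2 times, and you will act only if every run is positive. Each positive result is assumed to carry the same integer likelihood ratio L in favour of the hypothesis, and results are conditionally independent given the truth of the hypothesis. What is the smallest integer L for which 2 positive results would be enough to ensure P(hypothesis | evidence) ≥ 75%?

43

Prior odds = (1/600)/(599/600) = 1/599.
Target odds = 0.75/0.25 = 3.
Need L² ≥ 3 ÷ (1/599) = 1797.
42² = 1764 < 1797 ≤ 1849 = 43², so L = 43.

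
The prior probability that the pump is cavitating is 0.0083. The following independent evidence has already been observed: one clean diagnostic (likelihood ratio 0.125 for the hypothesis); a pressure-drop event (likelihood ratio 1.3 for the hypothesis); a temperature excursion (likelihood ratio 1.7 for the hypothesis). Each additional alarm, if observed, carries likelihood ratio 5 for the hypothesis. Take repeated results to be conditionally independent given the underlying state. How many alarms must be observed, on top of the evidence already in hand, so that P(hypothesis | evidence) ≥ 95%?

Prior odds = 0.0083/0.9917 = 83/9917.
Combined Bayes factor of the evidence already in hand = 0.125 × 1.3 × 1.7 = 0.27625.
Odds after that evidence = (83/9917) × 0.27625 = 18343/7933600.
Target odds = 0.95/0.05 = 19.
Need 5ⁿ ≥ 19 ÷ (18343/7933600) = 150738400/18343.
5⁵ = 3125 falls short of 150738400/18343 but 5⁶ = 15625 reaches it, so n = 6.

6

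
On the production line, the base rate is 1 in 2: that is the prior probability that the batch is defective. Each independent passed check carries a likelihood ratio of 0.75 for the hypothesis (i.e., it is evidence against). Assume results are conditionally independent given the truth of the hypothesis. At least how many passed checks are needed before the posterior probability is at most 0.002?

Prior odds = 0.5/0.5 = 1.
Likelihood ratio per passed check = 0.75.
Target odds: 0.002 ÷ 0.998 = 1/499.
Require 0.75ⁿ ≤ 1/499 ÷ 1 = 1/499.
0.75²¹ ≈0.00237841 is still above 1/499 but 0.75²² ≈0.00178381 is at or below it, so n = 22.

22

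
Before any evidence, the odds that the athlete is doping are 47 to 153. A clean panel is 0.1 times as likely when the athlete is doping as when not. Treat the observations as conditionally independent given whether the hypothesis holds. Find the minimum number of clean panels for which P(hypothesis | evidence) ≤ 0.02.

2

Prior odds = 47/153.
Likelihood ratio per clean panel = 0.1.
Target posterior odds = 0.02/0.98 = 1/49.
Require 0.1ⁿ ≤ 1/49 ÷ (47/153) = 153/2303.
0.1¹ = 0.1 is still above 153/2303 but 0.1² = 0.01 is at or below it, so n = 2.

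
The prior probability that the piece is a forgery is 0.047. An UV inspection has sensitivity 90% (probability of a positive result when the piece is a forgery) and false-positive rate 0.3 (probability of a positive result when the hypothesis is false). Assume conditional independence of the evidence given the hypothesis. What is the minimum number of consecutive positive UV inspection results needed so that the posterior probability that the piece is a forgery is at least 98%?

7

Prior odds: 0.047 ÷ 0.953 = 47/953.
Likelihood ratio of a positive result = 0.9/0.3 = 3.
Target odds: 0.98 ÷ 0.02 = 49.
Require 3ⁿ ≥ 49 ÷ (47/953) = 46697/47.
3⁶ = 729 falls short of 46697/47 but 3⁷ = 2187 reaches it, so n = 7.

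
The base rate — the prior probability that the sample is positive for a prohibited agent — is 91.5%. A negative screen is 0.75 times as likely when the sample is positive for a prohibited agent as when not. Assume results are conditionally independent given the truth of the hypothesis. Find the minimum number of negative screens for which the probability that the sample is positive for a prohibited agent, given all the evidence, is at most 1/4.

Prior odds: 0.915 ÷ 0.085 = 183/17.
Likelihood ratio per negative screen = 0.75.
Target posterior odds = 0.25/0.75 = 1/3.
Need (183/17) × 0.75ⁿ ≤ 1/3, i.e. 0.75ⁿ ≤ 17/549.
0.75¹² = 531441/16777216 is still above 17/549 but 0.75¹³ = 1594323/67108864 is at or below it, so n = 13.

13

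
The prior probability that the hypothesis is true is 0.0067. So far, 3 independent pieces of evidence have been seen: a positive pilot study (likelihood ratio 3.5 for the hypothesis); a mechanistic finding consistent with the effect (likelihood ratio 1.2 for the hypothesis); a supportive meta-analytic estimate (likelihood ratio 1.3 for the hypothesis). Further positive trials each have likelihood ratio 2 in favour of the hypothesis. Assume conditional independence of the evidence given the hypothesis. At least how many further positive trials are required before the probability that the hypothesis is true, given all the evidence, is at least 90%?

Prior odds = 0.0067/0.9933 = 67/9933.
Combined Bayes factor of the evidence already in hand = 3.5 × 1.2 × 1.3 = 5.46.
Odds after that evidence = (67/9933) × 5.46 = 871/23650.
Target odds = 0.9/0.1 = 9.
Need 2ⁿ ≥ 9 ÷ (871/23650) = 212850/871.
2⁷ = 128 falls short of 212850/871 but 2⁸ = 256 reaches it, so n = 8.

8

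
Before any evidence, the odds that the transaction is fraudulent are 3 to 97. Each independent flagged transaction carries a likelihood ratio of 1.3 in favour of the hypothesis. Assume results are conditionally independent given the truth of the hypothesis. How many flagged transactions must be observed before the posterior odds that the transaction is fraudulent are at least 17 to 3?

20

Prior odds = 3/97.
Likelihood ratio per flagged transaction = 1.3.
Target odds = 17/3.
Require 1.3ⁿ ≥ 17/3 ÷ (3/97) = 1649/9.
1.3¹⁹ ≈146.192 falls short of 1649/9 but 1.3²⁰ ≈190.05 reaches it, so n = 20.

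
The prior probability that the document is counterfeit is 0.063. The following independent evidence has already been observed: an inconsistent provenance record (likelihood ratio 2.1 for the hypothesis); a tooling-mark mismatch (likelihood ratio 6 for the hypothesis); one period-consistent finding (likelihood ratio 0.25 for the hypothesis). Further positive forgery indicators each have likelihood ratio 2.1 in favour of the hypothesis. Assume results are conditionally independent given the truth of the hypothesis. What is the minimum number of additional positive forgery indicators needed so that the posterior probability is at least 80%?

4

Prior odds = 0.063/0.937 = 63/937.
Combined Bayes factor of the evidence already in hand = 2.1 × 6 × 0.25 = 3.15.
Odds after that evidence = (63/937) × 3.15 = 3969/18740.
Target odds = 0.8/0.2 = 4.
Need 2.1ⁿ ≥ 4 ÷ (3969/18740) = 74960/3969.
2.1³ = 9.261 falls short of 74960/3969 but 2.1⁴ = 19.4481 reaches it, so n = 4.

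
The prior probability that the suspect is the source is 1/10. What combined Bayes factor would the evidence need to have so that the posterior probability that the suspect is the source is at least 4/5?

36

Prior odds = 0.1/0.9 = 1/9.
Target odds = 0.8/0.2 = 4.
Required Bayes factor = 4 ÷ (1/9) = 36.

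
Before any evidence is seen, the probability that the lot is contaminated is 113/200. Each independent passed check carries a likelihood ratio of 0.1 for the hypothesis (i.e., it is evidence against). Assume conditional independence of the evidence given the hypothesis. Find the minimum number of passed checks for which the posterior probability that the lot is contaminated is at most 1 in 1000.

Prior odds: 0.565 ÷ 0.435 = 113/87.
Likelihood ratio per passed check = 0.1.
Target posterior odds = 0.001/0.999 = 1/999.
Require 0.1ⁿ ≤ 1/999 ÷ (113/87) = 29/37629.
0.1³ = 0.001 is still above 29/37629 but 0.1⁴ = 0.0001 is at or below it, so n = 4.

4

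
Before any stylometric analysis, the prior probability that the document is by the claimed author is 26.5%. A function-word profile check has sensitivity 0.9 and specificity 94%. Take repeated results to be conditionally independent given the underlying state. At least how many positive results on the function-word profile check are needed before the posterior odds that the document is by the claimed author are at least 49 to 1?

2

Prior odds = 0.265/0.735 = 53/147.
False-positive rate = 1 − 0.94 = 0.06; likelihood ratio of a positive = 0.9/0.06 = 15.
Target odds = 49.
Need (53/147) × 15ⁿ ≥ 49, i.e. 15ⁿ ≥ 7203/53.
15¹ = 15 falls short of 7203/53 but 15² = 225 reaches it, so n = 2.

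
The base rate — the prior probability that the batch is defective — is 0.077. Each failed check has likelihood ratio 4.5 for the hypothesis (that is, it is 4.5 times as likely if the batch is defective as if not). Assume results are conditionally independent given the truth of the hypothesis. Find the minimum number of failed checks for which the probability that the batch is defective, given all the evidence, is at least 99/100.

5

Prior odds = 0.077/0.923 = 77/923.
Likelihood ratio per failed check = 4.5.
Target odds: 0.99 ÷ 0.01 = 99.
Require 4.5ⁿ ≥ 99 ÷ (77/923) = 8307/7.
4.5⁴ = 410.0625 falls short of 8307/7 but 4.5⁵ = 1845.28125 reaches it, so n = 5.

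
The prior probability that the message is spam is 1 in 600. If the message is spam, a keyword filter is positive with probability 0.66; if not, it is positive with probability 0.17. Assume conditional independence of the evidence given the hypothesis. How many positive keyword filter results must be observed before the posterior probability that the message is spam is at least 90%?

7

Prior odds: (1/600) ÷ (599/600) = 1/599.
Likelihood ratio of a positive = 0.66/0.17 = 66/17.
Target posterior odds = 0.9/0.1 = 9.
Require (66/17)ⁿ ≥ 9 ÷ (1/599) = 5391.
(66/17)⁶ ≈3424.29 falls short of 5391 but (66/17)⁷ ≈13294.3 reaches it, so n = 7.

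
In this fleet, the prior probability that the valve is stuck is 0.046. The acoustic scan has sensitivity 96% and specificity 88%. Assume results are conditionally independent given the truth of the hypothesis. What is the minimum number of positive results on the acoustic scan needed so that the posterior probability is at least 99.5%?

5

Prior odds = 0.046/0.954 = 23/477.
False-positive rate = 1 − 0.88 = 0.12; likelihood ratio of a positive = 0.96/0.12 = 8.
Target posterior odds = 0.995/0.005 = 199.
Require 8ⁿ ≥ 199 ÷ (23/477) = 94923/23.
8⁴ = 4096 falls short of 94923/23 but 8⁵ = 32768 reaches it, so n = 5.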